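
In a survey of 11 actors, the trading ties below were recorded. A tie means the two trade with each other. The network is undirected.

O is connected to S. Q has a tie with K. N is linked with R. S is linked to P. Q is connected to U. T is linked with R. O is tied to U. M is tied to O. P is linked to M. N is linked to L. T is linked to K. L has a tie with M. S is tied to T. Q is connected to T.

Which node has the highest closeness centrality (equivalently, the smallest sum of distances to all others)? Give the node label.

T

Farness (sum of distances to all others) for each node — K:25, L:25, M:22, N:25, O:20, P:23, Q:22, R:22, S:19, T:18, U:23.
The smallest farness is 18, for T, so T has the highest closeness.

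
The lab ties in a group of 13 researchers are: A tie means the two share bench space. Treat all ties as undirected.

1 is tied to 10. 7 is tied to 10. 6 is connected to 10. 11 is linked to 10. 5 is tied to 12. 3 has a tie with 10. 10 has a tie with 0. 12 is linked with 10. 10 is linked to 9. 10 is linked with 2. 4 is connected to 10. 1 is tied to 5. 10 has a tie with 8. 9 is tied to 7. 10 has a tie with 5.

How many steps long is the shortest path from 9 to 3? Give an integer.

2

One shortest route is 9 – 10 – 3, which uses 2 edges, and 9 and 3 are not directly tied, so nothing shorter exists. So d(9,3) = 2.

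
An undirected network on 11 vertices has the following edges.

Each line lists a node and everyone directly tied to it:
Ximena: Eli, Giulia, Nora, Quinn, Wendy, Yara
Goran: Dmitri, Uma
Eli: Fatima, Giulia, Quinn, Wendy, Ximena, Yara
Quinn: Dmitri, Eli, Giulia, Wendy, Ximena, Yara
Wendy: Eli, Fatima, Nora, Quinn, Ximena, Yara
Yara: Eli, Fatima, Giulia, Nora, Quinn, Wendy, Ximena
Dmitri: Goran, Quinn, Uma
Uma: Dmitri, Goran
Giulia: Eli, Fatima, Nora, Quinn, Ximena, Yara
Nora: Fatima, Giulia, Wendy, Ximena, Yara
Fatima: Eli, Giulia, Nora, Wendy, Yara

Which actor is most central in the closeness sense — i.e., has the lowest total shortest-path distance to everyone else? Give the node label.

Farness (sum of distances to all others) for each node — Dmitri:19, Eli:16, Fatima:20, Giulia:16, Goran:27, Nora:20, Quinn:14, Uma:27, Wendy:16, Ximena:16, Yara:15.
The smallest farness is 14, for Quinn, so Quinn has the highest closeness.

Quinn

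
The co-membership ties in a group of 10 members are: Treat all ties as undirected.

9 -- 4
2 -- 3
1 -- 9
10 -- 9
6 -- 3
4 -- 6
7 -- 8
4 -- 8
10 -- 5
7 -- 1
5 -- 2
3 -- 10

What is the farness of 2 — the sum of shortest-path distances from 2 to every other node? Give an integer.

25

Distances from 2: 1:4, 3:1, 4:3, 5:1, 6:2, 7:5, 8:4, 9:3, 10:2.
Sum = 4 + 1 + 3 + 1 + 2 + 5 + 4 + 3 + 2 = 25.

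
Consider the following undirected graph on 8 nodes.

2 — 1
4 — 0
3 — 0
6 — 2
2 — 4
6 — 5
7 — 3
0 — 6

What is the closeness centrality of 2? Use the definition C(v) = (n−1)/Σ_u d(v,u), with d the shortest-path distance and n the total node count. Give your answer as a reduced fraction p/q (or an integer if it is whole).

Distances from 2: 0:2, 1:1, 3:3, 4:1, 5:2, 6:1, 7:4. Sum = 14.
n = 8, so closeness = 7/14 = 1/2.

1/2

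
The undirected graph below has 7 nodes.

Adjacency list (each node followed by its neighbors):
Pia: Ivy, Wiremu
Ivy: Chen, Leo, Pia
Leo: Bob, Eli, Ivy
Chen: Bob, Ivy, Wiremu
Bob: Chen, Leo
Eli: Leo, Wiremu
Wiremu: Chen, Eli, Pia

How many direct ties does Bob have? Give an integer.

2

Bob is directly tied to Chen and Leo. That is 2 neighbors, so the degree of Bob is 2.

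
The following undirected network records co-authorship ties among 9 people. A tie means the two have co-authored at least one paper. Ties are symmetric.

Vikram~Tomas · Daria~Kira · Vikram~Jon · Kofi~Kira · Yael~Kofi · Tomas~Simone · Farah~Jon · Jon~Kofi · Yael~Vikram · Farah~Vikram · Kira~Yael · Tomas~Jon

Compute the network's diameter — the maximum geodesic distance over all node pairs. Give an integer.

5

Eccentricity of each node (its greatest distance to any other): Daria:5, Farah:4, Jon:3, Kira:4, Kofi:3, Simone:5, Tomas:4, Vikram:3, Yael:3.
The maximum eccentricity is 5, realized for instance by the pair Simone–Daria via Simone – Tomas – Vikram – Yael – Kira – Daria. So the diameter is 5.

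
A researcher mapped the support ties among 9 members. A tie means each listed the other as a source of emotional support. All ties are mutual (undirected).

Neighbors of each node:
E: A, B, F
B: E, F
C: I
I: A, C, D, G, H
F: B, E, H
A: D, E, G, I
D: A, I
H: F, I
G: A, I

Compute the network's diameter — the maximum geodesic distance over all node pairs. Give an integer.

4

Eccentricity of each node (its greatest distance to any other): A:2, B:4, C:4, D:3, E:3, F:3, G:3, H:2, I:3.
The maximum eccentricity is 4, realized for instance by the pair C–B via C – I – A – E – B. So the diameter is 4.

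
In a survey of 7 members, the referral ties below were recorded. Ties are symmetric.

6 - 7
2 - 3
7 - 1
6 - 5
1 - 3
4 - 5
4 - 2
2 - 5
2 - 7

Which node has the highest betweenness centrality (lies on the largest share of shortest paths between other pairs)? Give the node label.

Unnormalized betweenness of each node: 1:5/6, 2:19/3, 3:4/3, 4:0, 5:11/6, 6:5/6, 7:23/6.
2 has the largest value, 19/3, making it the main broker — the node through which the most shortest paths run.

2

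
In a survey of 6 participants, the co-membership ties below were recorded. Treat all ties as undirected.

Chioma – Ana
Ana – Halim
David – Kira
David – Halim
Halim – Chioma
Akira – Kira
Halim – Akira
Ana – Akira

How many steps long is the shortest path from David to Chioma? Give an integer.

One shortest route is David – Halim – Chioma, which uses 2 edges, and David and Chioma are not directly tied, so nothing shorter exists. So d(David,Chioma) = 2.

2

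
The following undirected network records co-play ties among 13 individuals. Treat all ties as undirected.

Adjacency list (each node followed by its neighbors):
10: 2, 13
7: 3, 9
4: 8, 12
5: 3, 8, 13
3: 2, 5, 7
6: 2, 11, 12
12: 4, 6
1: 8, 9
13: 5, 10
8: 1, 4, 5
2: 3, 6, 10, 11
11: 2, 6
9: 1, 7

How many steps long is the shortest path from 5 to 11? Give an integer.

3

One shortest route is 5 – 3 – 2 – 11, which uses 3 edges, and at distance 2 from 5 we only reach {1, 2, 4, 7, 10}, which does not include 11. So d(5,11) = 3.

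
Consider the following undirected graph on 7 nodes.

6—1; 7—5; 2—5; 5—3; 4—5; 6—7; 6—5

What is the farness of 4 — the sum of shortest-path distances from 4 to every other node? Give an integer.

12

Distances from 4: 1:3, 2:2, 3:2, 5:1, 6:2, 7:2.
Sum = 3 + 2 + 2 + 1 + 2 + 2 = 12.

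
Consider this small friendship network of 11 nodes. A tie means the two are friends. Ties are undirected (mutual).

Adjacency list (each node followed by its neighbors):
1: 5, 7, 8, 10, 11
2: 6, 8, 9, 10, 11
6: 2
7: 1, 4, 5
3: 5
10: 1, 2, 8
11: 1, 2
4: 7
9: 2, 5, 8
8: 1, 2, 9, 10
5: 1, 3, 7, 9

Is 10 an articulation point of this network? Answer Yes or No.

Even without 10, every remaining node can still reach every other (the residual graph is connected), so 10 is not a cut vertex.

No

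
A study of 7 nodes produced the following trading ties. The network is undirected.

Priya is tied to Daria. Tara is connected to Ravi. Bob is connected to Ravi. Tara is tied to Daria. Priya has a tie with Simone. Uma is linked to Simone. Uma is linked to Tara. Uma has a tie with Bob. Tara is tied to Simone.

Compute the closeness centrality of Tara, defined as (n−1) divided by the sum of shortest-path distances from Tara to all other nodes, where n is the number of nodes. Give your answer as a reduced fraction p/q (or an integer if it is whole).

3/4

Distances from Tara: Bob:2, Daria:1, Priya:2, Ravi:1, Simone:1, Uma:1. Sum = 8.
n = 7, so closeness = 6/8 = 3/4.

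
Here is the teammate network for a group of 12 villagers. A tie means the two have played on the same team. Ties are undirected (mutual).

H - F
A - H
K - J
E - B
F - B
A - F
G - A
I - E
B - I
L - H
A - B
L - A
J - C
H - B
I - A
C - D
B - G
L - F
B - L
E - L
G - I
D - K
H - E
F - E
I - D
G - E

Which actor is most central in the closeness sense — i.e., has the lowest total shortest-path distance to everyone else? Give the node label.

I

Farness (sum of distances to all others) for each node — A:20, B:19, C:30, D:22, E:20, F:25, G:22, H:25, I:18, J:38, K:30, L:25.
The smallest farness is 18, for I, so I has the highest closeness.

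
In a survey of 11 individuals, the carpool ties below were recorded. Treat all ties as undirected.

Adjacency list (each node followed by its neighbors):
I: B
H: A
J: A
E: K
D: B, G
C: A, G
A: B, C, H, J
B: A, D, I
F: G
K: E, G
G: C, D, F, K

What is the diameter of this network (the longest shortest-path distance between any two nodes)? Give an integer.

5

Eccentricity of each node (its greatest distance to any other): A:4, B:4, C:3, D:3, E:5, F:4, G:3, H:5, I:5, J:5, K:4.
The maximum eccentricity is 5, realized for instance by the pair E–J via E – K – G – C – A – J. So the diameter is 5.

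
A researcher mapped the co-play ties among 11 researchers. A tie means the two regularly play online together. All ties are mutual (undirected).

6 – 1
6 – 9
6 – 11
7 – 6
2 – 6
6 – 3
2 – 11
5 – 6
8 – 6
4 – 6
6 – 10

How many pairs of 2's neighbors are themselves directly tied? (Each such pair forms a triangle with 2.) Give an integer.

2's neighbors: 6 and 11.
Neighbor pairs that are themselves tied: 2–6–11. Each forms one triangle with 2, for 1 in total.

1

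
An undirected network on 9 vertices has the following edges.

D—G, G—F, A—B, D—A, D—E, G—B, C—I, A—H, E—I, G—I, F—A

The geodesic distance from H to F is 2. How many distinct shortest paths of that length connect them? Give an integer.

1

The shortest distance is 2, and the only length-2 path is H–A–F. So there is exactly 1 shortest path.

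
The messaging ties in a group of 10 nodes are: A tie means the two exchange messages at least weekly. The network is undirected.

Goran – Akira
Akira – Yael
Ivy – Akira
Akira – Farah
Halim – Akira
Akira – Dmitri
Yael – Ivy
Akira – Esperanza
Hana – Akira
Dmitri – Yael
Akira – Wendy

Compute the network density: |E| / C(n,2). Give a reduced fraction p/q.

There are 11 edges and 10 nodes, so the maximum possible is C(10,2) = 45.
Density = 11/45.

11/45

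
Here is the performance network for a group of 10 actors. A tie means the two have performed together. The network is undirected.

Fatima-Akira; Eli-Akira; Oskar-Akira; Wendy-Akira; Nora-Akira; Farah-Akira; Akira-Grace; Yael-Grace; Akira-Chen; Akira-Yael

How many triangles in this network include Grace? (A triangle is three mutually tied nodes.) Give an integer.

Grace's neighbors: Akira and Yael.
Neighbor pairs that are themselves tied: Grace–Akira–Yael. Each forms one triangle with Grace, for 1 in total.

1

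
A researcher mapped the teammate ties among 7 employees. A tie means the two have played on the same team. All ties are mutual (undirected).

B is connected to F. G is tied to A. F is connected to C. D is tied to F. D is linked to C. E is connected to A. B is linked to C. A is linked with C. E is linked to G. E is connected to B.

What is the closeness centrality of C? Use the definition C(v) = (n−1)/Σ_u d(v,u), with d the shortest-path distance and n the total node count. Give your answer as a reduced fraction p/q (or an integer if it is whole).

Distances from C: A:1, B:1, D:1, E:2, F:1, G:2. Sum = 8.
n = 7, so closeness = 6/8 = 3/4.

3/4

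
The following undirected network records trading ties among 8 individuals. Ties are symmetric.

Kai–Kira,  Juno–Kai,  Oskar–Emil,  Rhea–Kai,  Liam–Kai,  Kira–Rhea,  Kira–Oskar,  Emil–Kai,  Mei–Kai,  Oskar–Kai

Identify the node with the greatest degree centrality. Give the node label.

Kai

Degrees — Emil:2, Juno:1, Kai:7, Kira:3, Liam:1, Mei:1, Oskar:3, Rhea:2.
The maximum is 7, attained only by Kai.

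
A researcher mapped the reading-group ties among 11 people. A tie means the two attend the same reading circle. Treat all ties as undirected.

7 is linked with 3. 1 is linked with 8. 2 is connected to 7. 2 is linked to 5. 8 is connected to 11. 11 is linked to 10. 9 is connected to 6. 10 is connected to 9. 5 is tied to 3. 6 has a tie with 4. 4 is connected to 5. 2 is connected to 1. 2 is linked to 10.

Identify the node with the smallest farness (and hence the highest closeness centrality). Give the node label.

Farness (sum of distances to all others) for each node — 1:23, 2:17, 3:27, 4:25, 5:20, 6:27, 7:24, 8:27, 9:24, 10:19, 11:25.
The smallest farness is 17, for 2, so 2 has the highest closeness.

2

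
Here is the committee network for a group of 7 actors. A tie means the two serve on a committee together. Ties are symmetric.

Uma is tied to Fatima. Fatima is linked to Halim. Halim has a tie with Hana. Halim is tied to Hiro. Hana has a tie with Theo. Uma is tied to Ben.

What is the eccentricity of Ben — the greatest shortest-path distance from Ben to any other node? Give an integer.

5

Distances from Ben: Fatima:2, Halim:3, Hana:4, Hiro:4, Theo:5, Uma:1.
The largest is 5 (to Theo), so the eccentricity of Ben is 5.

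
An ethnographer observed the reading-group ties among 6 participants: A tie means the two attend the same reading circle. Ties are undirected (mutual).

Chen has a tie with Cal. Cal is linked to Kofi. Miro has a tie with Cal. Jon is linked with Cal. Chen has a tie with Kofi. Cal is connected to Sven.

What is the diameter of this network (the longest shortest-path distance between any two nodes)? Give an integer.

2

Eccentricity of each node (its greatest distance to any other): Cal:1, Chen:2, Jon:2, Kofi:2, Miro:2, Sven:2.
The maximum eccentricity is 2, realized for instance by the pair Sven–Kofi via Sven – Cal – Kofi. So the diameter is 2.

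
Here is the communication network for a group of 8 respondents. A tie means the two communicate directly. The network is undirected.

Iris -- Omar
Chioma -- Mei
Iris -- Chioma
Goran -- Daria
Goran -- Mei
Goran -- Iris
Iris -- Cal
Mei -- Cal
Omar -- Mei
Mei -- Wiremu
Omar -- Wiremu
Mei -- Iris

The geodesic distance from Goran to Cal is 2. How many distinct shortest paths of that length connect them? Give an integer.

2

The shortest distance is 2. The length-2 paths are: Goran–Mei–Cal; Goran–Iris–Cal.
That gives 2 distinct shortest paths.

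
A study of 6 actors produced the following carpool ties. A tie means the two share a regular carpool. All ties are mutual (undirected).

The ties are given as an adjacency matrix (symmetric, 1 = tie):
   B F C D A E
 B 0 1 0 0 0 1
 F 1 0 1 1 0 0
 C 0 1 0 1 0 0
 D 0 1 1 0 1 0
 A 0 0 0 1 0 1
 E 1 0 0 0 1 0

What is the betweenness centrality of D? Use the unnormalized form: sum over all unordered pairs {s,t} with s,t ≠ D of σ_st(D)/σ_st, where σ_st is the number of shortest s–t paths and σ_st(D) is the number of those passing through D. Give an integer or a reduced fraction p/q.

Pairs whose geodesics pass through D — F–A: 1; C–A: 1; C–E: 1/2.
All other pairs contribute 0.
Summing the contributions gives betweenness(D) = 5/2.

5/2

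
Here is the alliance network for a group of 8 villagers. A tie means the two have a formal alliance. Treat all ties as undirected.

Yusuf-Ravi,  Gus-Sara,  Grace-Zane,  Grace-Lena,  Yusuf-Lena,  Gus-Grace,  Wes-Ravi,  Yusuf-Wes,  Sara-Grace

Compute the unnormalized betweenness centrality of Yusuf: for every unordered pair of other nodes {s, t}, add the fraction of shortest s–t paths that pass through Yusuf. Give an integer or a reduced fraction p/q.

10

Pairs whose geodesics pass through Yusuf — Wes–Lena: 1; Wes–Grace: 1; Wes–Sara: 1; Wes–Gus: 1; Wes–Zane: 1; Lena–Ravi: 1; Ravi–Grace: 1; Ravi–Sara: 1; Ravi–Gus: 1; Ravi–Zane: 1.
All other pairs contribute 0.
Summing the contributions gives betweenness(Yusuf) = 10.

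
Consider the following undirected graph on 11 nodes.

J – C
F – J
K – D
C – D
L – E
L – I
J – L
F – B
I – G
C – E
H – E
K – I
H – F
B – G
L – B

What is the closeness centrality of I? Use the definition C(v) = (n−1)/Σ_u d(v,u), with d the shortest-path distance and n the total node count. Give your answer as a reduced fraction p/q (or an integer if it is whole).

Distances from I: B:2, C:3, D:2, E:2, F:3, G:1, H:3, J:2, K:1, L:1. Sum = 20.
n = 11, so closeness = 10/20 = 1/2.

1/2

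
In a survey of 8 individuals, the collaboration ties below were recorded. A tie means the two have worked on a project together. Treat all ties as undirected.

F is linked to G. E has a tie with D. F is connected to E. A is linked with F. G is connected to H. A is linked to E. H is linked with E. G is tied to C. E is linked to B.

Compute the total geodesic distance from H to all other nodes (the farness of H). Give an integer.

Distances from H: A:2, B:2, C:2, D:2, E:1, F:2, G:1.
Sum = 2 + 2 + 2 + 2 + 1 + 2 + 1 = 12.

12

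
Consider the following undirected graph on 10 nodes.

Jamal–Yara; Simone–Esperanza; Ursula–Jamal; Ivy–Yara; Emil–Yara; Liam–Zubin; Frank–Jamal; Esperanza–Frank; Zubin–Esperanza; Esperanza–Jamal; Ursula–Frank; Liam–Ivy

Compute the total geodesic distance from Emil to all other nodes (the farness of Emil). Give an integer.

Distances from Emil: Esperanza:3, Frank:3, Ivy:2, Jamal:2, Liam:3, Simone:4, Ursula:3, Yara:1, Zubin:4.
Sum = 3 + 3 + 2 + 2 + 3 + 4 + 3 + 1 + 4 = 25.

25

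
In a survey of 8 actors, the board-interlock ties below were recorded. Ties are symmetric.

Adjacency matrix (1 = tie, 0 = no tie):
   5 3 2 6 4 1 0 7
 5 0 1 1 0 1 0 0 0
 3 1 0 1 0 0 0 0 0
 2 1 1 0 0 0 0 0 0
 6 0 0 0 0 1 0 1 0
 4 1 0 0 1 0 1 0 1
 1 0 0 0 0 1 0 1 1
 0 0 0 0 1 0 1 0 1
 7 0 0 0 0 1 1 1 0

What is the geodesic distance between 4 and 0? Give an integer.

One shortest route is 4 – 6 – 0, which uses 2 edges, and 4 and 0 are not directly tied, so nothing shorter exists. So d(4,0) = 2.

2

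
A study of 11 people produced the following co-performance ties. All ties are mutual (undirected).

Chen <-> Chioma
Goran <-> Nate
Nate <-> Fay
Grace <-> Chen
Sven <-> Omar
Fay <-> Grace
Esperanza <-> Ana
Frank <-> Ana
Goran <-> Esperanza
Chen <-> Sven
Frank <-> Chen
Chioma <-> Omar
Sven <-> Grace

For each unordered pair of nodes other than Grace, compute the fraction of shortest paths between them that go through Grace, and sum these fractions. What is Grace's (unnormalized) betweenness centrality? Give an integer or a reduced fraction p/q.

Pairs whose geodesics pass through Grace — Chioma–Fay: 1; Chioma–Nate: 1; Chioma–Goran: 1/2; Omar–Fay: 1; Omar–Nate: 1; Omar–Goran: 1; Sven–Fay: 1; Sven–Nate: 1; Sven–Goran: 1; Fay–Ana: 1/2; Fay–Frank: 1; Fay–Chen: 1; Nate–Frank: 1/2; Nate–Chen: 1 … (+1 more pairs).
All other pairs contribute 0.
Summing the contributions gives betweenness(Grace) = 13.

13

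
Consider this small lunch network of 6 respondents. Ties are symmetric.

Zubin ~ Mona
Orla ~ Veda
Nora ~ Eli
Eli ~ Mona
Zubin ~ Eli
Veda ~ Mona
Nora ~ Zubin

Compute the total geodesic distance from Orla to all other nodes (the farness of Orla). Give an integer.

Distances from Orla: Eli:3, Mona:2, Nora:4, Veda:1, Zubin:3.
Sum = 3 + 2 + 4 + 1 + 3 = 13.

13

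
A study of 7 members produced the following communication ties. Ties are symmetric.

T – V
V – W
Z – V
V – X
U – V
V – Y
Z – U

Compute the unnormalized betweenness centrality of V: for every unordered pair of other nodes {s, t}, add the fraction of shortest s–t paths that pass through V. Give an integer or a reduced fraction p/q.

Pairs whose geodesics pass through V — X–Y: 1; X–Z: 1; X–T: 1; X–U: 1; X–W: 1; Y–Z: 1; Y–T: 1; Y–U: 1; Y–W: 1; Z–T: 1; Z–W: 1; T–U: 1; T–W: 1; U–W: 1.
All other pairs contribute 0.
Summing the contributions gives betweenness(V) = 14.

14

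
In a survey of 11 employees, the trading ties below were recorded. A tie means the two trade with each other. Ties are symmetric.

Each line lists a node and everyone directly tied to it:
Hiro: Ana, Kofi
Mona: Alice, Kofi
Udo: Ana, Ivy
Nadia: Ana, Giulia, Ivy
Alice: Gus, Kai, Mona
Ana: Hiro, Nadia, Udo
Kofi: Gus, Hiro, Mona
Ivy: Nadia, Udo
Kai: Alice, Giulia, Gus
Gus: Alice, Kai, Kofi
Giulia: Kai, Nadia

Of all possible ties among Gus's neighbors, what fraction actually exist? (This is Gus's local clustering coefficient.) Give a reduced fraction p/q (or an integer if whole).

Gus's neighbors: Alice, Kai, and Kofi (k = 3).
Possible neighbor pairs: C(3,2) = 3. Edges among them: Alice–Kai → e = 1.
Clustering(Gus) = 1/3.

1/3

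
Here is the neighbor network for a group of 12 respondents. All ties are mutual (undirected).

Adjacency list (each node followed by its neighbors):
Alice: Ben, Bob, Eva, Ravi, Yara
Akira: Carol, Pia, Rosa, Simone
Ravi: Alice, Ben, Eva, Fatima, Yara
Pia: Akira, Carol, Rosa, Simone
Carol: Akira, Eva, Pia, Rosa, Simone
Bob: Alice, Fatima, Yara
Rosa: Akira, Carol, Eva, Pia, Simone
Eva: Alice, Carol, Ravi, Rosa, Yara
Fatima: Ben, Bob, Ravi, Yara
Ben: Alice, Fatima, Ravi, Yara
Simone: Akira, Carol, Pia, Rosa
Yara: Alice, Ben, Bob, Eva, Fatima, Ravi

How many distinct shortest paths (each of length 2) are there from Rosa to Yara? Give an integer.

1

The shortest distance is 2, and the only length-2 path is Rosa–Eva–Yara. So there is exactly 1 shortest path.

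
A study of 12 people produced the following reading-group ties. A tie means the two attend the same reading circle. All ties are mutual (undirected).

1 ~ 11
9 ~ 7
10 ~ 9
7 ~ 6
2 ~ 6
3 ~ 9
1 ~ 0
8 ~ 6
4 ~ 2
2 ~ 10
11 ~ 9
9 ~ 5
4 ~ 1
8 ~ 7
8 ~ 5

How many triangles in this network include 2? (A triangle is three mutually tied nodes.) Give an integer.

2's neighbors are 4, 6, and 10, but none of them are tied to each other, so no triangle contains 2.

0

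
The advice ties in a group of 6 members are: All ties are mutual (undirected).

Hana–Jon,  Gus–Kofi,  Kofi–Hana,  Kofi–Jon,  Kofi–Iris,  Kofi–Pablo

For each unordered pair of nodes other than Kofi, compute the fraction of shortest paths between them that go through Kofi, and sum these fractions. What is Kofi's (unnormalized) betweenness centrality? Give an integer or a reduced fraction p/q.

9

Pairs whose geodesics pass through Kofi — Gus–Pablo: 1; Gus–Iris: 1; Gus–Jon: 1; Gus–Hana: 1; Pablo–Iris: 1; Pablo–Jon: 1; Pablo–Hana: 1; Iris–Jon: 1; Iris–Hana: 1.
All other pairs contribute 0.
Summing the contributions gives betweenness(Kofi) = 9.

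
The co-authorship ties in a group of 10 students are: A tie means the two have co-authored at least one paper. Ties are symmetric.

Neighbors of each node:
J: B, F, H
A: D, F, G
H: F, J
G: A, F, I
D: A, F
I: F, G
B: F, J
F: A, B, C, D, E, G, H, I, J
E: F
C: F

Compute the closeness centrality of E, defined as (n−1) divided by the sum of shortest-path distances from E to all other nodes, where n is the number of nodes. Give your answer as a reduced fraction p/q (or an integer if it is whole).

Distances from E: A:2, B:2, C:2, D:2, F:1, G:2, H:2, I:2, J:2. Sum = 17.
n = 10, so closeness = 9/17.

9/17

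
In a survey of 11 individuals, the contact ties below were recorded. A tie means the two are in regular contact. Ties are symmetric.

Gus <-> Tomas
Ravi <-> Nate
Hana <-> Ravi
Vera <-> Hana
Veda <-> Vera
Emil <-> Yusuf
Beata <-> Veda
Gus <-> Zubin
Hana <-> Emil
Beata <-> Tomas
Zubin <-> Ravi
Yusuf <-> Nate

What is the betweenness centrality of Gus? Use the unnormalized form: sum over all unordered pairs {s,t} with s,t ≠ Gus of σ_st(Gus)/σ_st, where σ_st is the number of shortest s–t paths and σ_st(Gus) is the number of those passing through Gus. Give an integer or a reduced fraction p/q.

15/2

Pairs whose geodesics pass through Gus — Veda–Zubin: 1/2; Beata–Zubin: 1; Beata–Ravi: 1/2; Beata–Nate: 1/2; Tomas–Zubin: 1; Tomas–Ravi: 1; Tomas–Nate: 1; Tomas–Yusuf: 1; Tomas–Emil: 1/2; Tomas–Hana: 1/2.
All other pairs contribute 0.
Summing the contributions gives betweenness(Gus) = 15/2.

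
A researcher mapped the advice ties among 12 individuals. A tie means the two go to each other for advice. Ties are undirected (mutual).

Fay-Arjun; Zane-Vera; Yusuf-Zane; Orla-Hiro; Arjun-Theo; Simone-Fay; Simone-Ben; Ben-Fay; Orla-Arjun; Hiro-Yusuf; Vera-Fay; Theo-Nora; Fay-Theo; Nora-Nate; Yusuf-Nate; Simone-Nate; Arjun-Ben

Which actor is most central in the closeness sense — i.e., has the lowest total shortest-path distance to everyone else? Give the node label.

Farness (sum of distances to all others) for each node — Arjun:21, Ben:23, Fay:19, Hiro:26, Nate:22, Nora:25, Orla:25, Simone:22, Theo:22, Vera:24, Yusuf:23, Zane:26.
The smallest farness is 19, for Fay, so Fay has the highest closeness.

Fay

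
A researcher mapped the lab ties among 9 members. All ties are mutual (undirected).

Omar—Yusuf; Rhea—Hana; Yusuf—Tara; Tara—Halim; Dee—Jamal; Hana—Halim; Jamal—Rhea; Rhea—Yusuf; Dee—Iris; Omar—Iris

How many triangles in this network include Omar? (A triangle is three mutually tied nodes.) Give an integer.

Omar's neighbors are Iris and Yusuf, but none of them are tied to each other, so no triangle contains Omar.

0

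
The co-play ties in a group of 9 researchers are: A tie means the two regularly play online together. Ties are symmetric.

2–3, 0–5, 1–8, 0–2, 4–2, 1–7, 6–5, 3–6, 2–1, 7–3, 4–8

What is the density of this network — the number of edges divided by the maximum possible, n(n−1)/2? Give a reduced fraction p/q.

11/36

There are 11 edges and 9 nodes, so the maximum possible is C(9,2) = 36.
Density = 11/36.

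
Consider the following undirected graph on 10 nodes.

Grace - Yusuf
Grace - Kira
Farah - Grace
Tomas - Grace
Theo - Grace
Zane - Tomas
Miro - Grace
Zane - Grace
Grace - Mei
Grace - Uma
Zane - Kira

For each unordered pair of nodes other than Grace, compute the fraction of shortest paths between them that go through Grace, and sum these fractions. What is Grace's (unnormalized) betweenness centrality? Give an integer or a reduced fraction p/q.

67/2

Pairs whose geodesics pass through Grace — Yusuf–Mei: 1; Yusuf–Kira: 1; Yusuf–Zane: 1; Yusuf–Uma: 1; Yusuf–Miro: 1; Yusuf–Farah: 1; Yusuf–Theo: 1; Yusuf–Tomas: 1; Mei–Kira: 1; Mei–Zane: 1; Mei–Uma: 1; Mei–Miro: 1; Mei–Farah: 1; Mei–Theo: 1 … (+20 more pairs).
All other pairs contribute 0.
Summing the contributions gives betweenness(Grace) = 67/2.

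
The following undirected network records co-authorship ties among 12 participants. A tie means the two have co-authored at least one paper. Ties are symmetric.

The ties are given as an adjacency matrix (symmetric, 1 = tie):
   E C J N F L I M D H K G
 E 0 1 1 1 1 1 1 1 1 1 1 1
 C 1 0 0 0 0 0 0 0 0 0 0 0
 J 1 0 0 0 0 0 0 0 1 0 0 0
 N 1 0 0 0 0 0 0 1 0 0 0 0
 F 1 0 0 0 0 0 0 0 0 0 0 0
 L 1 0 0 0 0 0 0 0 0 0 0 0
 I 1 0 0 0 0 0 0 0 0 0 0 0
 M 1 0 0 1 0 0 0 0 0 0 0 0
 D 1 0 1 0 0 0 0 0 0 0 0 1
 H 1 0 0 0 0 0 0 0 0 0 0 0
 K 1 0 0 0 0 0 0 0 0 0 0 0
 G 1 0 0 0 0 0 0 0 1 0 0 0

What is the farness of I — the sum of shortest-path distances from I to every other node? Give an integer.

21

Distances from I: C:2, D:2, E:1, F:2, G:2, H:2, J:2, K:2, L:2, M:2, N:2.
Sum = 2 + 2 + 1 + 2 + 2 + 2 + 2 + 2 + 2 + 2 + 2 = 21.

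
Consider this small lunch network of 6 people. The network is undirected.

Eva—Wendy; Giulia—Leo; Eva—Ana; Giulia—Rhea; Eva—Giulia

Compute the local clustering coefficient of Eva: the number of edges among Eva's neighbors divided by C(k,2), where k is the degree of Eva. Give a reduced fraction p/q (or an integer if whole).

0

Eva's neighbors: Ana, Giulia, and Wendy (k = 3).
Possible neighbor pairs: C(3,2) = 3. Edges among them: none → e = 0.
Clustering(Eva) = 0/3 = 0.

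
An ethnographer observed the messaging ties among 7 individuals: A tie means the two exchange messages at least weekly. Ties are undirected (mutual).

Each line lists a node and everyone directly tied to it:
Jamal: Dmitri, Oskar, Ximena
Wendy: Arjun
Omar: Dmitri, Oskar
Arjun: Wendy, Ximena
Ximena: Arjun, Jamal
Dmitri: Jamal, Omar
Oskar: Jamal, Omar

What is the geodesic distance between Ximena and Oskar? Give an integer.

2

One shortest route is Ximena – Jamal – Oskar, which uses 2 edges, and Ximena and Oskar are not directly tied, so nothing shorter exists. So d(Ximena,Oskar) = 2.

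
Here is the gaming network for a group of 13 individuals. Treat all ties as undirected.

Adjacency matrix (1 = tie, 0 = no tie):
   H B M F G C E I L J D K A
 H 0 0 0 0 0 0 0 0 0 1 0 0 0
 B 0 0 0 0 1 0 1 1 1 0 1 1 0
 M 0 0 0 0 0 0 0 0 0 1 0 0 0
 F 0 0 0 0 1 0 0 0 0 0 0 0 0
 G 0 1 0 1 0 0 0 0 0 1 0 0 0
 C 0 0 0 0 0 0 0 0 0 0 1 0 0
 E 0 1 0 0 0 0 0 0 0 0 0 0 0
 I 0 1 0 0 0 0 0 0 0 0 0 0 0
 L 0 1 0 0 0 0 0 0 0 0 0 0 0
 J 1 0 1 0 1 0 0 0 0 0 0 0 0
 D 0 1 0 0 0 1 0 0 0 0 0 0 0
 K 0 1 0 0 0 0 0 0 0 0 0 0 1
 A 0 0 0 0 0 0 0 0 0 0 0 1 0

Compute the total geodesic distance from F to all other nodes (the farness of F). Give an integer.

34

Distances from F: A:4, B:2, C:4, D:3, E:3, G:1, H:3, I:3, J:2, K:3, L:3, M:3.
Sum = 4 + 2 + 4 + 3 + 3 + 1 + 3 + 3 + 2 + 3 + 3 + 3 = 34.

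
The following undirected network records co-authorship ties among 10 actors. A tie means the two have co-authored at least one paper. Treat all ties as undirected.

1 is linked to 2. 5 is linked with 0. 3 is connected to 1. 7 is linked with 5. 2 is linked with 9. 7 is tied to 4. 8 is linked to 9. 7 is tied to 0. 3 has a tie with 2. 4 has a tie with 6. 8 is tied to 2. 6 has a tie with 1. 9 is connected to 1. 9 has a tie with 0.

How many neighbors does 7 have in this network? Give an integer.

3

7 is directly tied to 0, 4, and 5. That is 3 neighbors, so the degree of 7 is 3.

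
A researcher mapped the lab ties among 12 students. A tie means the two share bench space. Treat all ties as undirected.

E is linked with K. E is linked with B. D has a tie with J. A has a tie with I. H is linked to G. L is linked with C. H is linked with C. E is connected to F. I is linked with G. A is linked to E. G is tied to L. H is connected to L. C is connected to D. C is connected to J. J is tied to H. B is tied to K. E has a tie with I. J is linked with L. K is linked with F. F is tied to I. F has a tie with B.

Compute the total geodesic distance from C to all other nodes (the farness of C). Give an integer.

31

Distances from C: A:4, B:5, D:1, E:4, F:4, G:2, H:1, I:3, J:1, K:5, L:1.
Sum = 4 + 5 + 1 + 4 + 4 + 2 + 1 + 3 + 1 + 5 + 1 = 31.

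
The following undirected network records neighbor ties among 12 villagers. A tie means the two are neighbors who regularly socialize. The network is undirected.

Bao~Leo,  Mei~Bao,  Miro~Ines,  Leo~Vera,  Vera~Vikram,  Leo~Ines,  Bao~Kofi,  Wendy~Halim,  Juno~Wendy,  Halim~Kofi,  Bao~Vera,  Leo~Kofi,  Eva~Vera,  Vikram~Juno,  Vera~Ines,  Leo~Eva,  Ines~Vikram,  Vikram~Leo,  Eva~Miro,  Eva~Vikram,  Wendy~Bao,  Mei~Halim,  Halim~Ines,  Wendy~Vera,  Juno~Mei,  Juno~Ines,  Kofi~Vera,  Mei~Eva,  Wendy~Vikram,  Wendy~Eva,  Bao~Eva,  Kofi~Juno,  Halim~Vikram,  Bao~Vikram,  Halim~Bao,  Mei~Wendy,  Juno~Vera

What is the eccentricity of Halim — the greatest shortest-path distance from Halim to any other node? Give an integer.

2

Distances from Halim: Bao:1, Eva:2, Ines:1, Juno:2, Kofi:1, Leo:2, Mei:1, Miro:2, Vera:2, Vikram:1, Wendy:1.
The largest is 2 (to Juno, Leo, Vera, Eva, and Miro), so the eccentricity of Halim is 2.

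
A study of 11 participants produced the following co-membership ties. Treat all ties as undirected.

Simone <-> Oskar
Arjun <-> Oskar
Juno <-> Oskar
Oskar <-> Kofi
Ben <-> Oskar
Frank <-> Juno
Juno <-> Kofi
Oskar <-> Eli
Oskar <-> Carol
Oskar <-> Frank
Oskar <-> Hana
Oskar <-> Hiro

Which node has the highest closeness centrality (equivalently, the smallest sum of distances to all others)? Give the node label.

Farness (sum of distances to all others) for each node — Arjun:19, Ben:19, Carol:19, Eli:19, Frank:18, Hana:19, Hiro:19, Juno:17, Kofi:18, Oskar:10, Simone:19.
The smallest farness is 10, for Oskar, so Oskar has the highest closeness.

Oskar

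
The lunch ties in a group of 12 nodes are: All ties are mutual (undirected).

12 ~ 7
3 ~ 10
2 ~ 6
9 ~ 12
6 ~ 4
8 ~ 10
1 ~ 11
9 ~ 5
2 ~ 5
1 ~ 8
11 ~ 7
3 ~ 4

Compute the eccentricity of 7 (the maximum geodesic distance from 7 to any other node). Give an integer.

Distances from 7: 1:2, 2:4, 3:5, 4:6, 5:3, 6:5, 8:3, 9:2, 10:4, 11:1, 12:1.
The largest is 6 (to 4), so the eccentricity of 7 is 6.

6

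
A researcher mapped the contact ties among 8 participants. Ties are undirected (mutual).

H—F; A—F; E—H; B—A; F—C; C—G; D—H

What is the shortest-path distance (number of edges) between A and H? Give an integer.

One shortest route is A – F – H, which uses 2 edges, and A and H are not directly tied, so nothing shorter exists. So d(A,H) = 2.

2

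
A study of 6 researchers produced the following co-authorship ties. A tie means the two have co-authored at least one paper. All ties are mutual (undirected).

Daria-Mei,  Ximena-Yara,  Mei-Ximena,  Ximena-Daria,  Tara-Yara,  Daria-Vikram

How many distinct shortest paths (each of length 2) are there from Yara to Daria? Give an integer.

1

The shortest distance is 2, and the only length-2 path is Yara–Ximena–Daria. So there is exactly 1 shortest path.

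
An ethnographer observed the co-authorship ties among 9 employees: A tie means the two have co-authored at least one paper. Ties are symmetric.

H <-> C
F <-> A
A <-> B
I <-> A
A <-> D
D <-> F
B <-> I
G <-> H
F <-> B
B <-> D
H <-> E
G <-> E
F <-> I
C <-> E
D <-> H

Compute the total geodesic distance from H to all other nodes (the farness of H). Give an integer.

Distances from H: A:2, B:2, C:1, D:1, E:1, F:2, G:1, I:3.
Sum = 2 + 2 + 1 + 1 + 1 + 2 + 1 + 3 = 13.

13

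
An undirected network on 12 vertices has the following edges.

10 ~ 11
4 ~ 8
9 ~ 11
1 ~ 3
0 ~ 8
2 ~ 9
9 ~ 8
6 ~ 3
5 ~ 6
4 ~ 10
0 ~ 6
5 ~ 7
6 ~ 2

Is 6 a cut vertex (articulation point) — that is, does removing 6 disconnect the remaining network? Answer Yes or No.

Removing 6 leaves {0, 2, 4, 8, 9, 10, and 11} with no path to {1 and 3}, so the network splits into 3 components. 6 is a cut vertex.

Yes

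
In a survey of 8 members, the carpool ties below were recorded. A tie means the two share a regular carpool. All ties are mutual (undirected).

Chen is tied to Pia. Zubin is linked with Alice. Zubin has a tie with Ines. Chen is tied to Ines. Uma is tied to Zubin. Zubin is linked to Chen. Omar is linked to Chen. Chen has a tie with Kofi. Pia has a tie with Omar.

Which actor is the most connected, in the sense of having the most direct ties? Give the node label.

Degrees — Alice:1, Chen:5, Ines:2, Kofi:1, Omar:2, Pia:2, Uma:1, Zubin:4.
The maximum is 5, attained only by Chen.

Chen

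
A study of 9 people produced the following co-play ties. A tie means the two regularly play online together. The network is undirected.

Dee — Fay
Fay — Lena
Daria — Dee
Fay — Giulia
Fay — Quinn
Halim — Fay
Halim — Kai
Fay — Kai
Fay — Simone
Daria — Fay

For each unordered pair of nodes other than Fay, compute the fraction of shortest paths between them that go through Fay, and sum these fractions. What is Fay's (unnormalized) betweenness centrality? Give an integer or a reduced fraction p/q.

26

Pairs whose geodesics pass through Fay — Halim–Dee: 1; Halim–Simone: 1; Halim–Lena: 1; Halim–Giulia: 1; Halim–Daria: 1; Halim–Quinn: 1; Dee–Simone: 1; Dee–Lena: 1; Dee–Giulia: 1; Dee–Kai: 1; Dee–Quinn: 1; Simone–Lena: 1; Simone–Giulia: 1; Simone–Daria: 1 … (+12 more pairs).
All other pairs contribute 0.
Summing the contributions gives betweenness(Fay) = 26.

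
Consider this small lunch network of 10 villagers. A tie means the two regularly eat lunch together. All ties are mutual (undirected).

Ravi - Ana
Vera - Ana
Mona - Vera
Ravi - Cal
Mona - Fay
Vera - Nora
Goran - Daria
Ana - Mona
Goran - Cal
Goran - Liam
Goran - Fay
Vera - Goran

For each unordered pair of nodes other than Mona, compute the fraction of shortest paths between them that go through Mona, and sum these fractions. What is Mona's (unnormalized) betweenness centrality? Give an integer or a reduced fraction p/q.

5/2

Pairs whose geodesics pass through Mona — Ravi–Fay: 1/2; Nora–Fay: 1/2; Ana–Fay: 1; Vera–Fay: 1/2.
All other pairs contribute 0.
Summing the contributions gives betweenness(Mona) = 5/2.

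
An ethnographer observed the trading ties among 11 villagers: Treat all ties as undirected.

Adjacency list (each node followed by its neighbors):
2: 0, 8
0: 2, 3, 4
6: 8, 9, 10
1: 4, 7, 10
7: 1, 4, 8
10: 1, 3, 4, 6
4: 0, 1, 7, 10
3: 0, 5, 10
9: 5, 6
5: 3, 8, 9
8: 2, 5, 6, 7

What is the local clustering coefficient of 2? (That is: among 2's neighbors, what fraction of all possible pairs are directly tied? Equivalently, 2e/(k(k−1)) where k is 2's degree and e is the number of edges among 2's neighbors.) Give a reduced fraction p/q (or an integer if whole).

2's neighbors: 0 and 8 (k = 2).
Possible neighbor pairs: C(2,2) = 1. Edges among them: none → e = 0.
Clustering(2) = 0/1.

0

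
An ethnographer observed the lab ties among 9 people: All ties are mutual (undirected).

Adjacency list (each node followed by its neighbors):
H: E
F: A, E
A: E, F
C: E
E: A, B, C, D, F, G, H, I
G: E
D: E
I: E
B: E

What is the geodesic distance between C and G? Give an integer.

One shortest route is C – E – G, which uses 2 edges, and C and G are not directly tied, so nothing shorter exists. So d(C,G) = 2.

2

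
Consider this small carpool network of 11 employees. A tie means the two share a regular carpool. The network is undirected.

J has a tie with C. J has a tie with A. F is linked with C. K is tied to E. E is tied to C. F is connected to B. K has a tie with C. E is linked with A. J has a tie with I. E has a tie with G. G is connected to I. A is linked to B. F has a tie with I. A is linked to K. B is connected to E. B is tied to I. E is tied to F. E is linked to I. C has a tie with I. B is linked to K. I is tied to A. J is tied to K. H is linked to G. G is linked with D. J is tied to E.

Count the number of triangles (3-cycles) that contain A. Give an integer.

8

A's neighbors: B, E, I, J, and K.
Neighbor pairs that are themselves tied: A–B–E; A–B–I; A–B–K; A–E–I; A–E–J; A–E–K; A–I–J; A–J–K. Each forms one triangle with A, for 8 in total.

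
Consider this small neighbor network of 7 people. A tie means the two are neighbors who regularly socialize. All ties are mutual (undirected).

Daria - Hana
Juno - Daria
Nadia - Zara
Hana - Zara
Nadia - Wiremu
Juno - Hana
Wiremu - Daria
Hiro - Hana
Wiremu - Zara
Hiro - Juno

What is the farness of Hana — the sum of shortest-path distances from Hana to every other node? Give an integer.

8

Distances from Hana: Daria:1, Hiro:1, Juno:1, Nadia:2, Wiremu:2, Zara:1.
Sum = 1 + 1 + 1 + 2 + 2 + 1 = 8.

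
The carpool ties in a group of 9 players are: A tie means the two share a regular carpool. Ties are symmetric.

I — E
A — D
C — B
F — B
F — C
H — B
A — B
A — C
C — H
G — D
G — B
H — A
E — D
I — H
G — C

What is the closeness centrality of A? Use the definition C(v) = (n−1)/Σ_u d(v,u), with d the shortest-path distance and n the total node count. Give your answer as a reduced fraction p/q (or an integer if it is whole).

Distances from A: B:1, C:1, D:1, E:2, F:2, G:2, H:1, I:2. Sum = 12.
n = 9, so closeness = 8/12 = 2/3.

2/3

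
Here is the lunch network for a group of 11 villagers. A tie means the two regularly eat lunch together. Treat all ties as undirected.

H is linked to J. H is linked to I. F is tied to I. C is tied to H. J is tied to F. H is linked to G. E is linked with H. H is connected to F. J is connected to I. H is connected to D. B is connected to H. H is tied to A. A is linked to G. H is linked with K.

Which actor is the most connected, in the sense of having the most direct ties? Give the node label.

H

Degrees — A:2, B:1, C:1, D:1, E:1, F:3, G:2, H:10, I:3, J:3, K:1.
The maximum is 10, attained only by H.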